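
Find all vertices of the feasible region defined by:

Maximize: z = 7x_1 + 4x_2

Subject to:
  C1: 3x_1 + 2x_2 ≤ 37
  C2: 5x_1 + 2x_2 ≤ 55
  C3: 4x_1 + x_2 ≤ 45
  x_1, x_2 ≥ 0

(0, 0), (11, 0), (9, 5), (0, 18.5)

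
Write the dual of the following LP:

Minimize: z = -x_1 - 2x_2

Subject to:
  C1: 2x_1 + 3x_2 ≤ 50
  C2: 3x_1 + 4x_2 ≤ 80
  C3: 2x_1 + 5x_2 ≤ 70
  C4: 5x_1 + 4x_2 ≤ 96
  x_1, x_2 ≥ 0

Primal min cᵀx s.t. Ax ≤ b, x ≥ 0  →  Dual max −bᵀy s.t. Aᵀy ≥ −c, y ≥ 0.

Maximize: z = -50y1 - 80y2 - 70y3 - 96y4

Subject to:
  2y1 + 3y2 + 2y3 + 5y4 ≥ 1
  3y1 + 4y2 + 5y3 + 4y4 ≥ 2
  y1, y2, y3, y4 ≥ 0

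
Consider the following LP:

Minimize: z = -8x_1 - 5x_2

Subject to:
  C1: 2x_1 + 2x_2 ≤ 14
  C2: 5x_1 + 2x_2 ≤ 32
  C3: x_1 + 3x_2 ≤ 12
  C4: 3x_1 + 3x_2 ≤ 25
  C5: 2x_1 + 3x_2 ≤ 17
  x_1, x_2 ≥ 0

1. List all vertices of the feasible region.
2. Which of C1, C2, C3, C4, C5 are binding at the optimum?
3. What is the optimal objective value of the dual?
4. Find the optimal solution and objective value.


1. (0, 0), (6.4, 0), (6, 1), (4.5, 2.5), (0, 4)
2. C1, C2
3. -53
4. x_1 = 6, x_2 = 1, z = -53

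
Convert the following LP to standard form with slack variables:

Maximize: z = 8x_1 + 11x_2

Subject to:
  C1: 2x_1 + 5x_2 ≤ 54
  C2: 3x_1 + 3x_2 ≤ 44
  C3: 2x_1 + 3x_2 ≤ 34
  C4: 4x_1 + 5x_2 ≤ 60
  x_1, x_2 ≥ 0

max z = 8x_1 + 11x_2

s.t.
  2x_1 + 5x_2 + s1 = 54
  3x_1 + 3x_2 + s2 = 44
  2x_1 + 3x_2 + s3 = 34
  4x_1 + 5x_2 + s4 = 60
  x_1, x_2, s1, s2, s3, s4 ≥ 0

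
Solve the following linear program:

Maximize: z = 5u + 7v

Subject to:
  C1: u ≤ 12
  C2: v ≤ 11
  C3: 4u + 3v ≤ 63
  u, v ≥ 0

Evaluate the objective at each vertex of the feasible region:
  z(0, 0) = 0
  z(12, 0) = 60
  z(12, 5) = 95
  z(7.5, 11) = 114.5  ←
  z(0, 11) = 77
The maximum is at u = 7.5, v = 11.

u = 7.5, v = 11, z = 114.5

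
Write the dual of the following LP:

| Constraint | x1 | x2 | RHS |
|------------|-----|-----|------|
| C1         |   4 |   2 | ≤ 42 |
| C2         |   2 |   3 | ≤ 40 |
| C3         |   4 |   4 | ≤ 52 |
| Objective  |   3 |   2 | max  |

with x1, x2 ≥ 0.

Primal max cᵀx s.t. Ax ≤ b, x ≥ 0  →  Dual min bᵀy s.t. Aᵀy ≥ c, y ≥ 0.

Minimize: z = 42y1 + 40y2 + 52y3

Subject to:
  4y1 + 2y2 + 4y3 ≥ 3
  2y1 + 3y2 + 4y3 ≥ 2
  y1, y2, y3 ≥ 0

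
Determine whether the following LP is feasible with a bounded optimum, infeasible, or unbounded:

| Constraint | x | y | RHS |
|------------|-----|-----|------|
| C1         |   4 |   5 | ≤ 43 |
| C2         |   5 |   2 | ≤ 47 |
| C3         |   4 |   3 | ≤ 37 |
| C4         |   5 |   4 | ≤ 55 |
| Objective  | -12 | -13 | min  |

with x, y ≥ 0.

Feasible with a bounded optimal solution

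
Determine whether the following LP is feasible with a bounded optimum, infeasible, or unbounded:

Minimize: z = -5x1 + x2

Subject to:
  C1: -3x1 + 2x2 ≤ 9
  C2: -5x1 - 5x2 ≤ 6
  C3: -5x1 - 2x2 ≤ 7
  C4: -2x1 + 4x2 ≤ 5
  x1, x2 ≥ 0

Unbounded (objective can decrease without bound)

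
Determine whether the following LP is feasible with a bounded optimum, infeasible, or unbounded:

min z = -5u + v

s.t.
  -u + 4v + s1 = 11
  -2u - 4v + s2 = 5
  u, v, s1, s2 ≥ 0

Unbounded (objective can decrease without bound)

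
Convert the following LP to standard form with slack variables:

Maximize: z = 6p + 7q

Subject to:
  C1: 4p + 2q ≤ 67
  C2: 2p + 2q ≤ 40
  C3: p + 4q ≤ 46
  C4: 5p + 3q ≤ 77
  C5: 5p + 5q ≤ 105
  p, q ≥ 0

max z = 6p + 7q

s.t.
  4p + 2q + s1 = 67
  2p + 2q + s2 = 40
  p + 4q + s3 = 46
  5p + 3q + s4 = 77
  5p + 5q + s5 = 105
  p, q, s1, s2, s3, s4, s5 ≥ 0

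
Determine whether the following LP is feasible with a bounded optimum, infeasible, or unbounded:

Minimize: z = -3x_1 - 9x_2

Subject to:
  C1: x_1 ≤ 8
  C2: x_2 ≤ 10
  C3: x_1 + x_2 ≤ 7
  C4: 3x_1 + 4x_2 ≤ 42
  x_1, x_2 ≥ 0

Feasible with a bounded optimal solution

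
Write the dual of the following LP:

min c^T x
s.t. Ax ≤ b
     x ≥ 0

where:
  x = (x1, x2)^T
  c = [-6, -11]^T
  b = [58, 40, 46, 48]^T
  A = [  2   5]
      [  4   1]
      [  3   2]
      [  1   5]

Primal min cᵀx s.t. Ax ≤ b, x ≥ 0  →  Dual max −bᵀy s.t. Aᵀy ≥ −c, y ≥ 0.

Maximize: z = -58y1 - 40y2 - 46y3 - 48y4

Subject to:
  2y1 + 4y2 + 3y3 + y4 ≥ 6
  5y1 + y2 + 2y3 + 5y4 ≥ 11
  y1, y2, y3, y4 ≥ 0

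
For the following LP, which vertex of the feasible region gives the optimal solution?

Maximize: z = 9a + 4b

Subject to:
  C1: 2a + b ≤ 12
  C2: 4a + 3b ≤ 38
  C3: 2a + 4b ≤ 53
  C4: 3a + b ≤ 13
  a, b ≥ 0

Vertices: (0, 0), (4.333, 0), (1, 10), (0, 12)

Evaluate the objective at each vertex of the feasible region:
  z(0, 0) = 0
  z(4.333, 0) = 39
  z(1, 10) = 49  ←
  z(0, 12) = 48
The maximum is at a = 1, b = 10.

(1, 10)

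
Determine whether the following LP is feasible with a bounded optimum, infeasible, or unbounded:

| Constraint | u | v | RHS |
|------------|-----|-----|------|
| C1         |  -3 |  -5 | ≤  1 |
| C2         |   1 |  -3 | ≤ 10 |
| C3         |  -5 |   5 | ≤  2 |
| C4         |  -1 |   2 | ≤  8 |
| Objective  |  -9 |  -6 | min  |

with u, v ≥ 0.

Unbounded (objective can decrease without bound)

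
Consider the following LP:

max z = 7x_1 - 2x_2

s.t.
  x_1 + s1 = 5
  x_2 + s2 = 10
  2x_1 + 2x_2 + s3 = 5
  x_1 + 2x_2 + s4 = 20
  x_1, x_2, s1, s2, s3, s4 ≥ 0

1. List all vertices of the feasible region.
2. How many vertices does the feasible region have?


1. (0, 0), (2.5, 0), (0, 2.5)
2. 3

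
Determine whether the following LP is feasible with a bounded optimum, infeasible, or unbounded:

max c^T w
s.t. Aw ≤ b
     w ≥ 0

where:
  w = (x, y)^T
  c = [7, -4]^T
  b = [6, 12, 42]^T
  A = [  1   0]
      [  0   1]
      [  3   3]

Feasible with a bounded optimal solution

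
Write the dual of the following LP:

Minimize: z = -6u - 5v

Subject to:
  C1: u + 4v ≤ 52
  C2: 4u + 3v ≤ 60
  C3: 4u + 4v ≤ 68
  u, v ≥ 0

Primal min cᵀx s.t. Ax ≤ b, x ≥ 0  →  Dual max −bᵀy s.t. Aᵀy ≥ −c, y ≥ 0.

Maximize: z = -52y1 - 60y2 - 68y3

Subject to:
  y1 + 4y2 + 4y3 ≥ 6
  4y1 + 3y2 + 4y3 ≥ 5
  y1, y2, y3 ≥ 0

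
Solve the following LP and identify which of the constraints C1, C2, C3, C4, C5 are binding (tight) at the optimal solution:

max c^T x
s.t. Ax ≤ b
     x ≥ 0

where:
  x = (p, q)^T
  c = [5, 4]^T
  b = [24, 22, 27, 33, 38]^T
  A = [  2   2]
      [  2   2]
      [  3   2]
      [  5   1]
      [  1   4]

At p = 5, q = 6, compute slack b - a·x for each constraint:
  C1: 24 − 22 = 2  (slack)
  C2: 22 − 22 = 0  (binding)
  C3: 27 − 27 = 0  (binding)
  C4: 33 − 31 = 2  (slack)
  C5: 38 − 29 = 9  (slack)

Optimal: p = 5, q = 6
Binding: C2, C3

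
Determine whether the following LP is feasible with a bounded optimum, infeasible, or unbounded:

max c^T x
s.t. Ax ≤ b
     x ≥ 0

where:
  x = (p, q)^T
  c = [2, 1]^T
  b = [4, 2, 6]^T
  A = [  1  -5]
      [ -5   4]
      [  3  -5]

Unbounded (objective can increase without bound)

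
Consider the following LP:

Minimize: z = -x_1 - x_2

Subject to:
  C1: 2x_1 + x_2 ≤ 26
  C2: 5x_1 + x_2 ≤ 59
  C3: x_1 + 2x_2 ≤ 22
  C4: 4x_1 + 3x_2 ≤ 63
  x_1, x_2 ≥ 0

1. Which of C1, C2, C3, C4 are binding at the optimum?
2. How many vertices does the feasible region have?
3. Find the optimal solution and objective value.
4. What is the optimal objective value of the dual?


1. C1, C3
2. 5
3. x_1 = 10, x_2 = 6, z = -16
4. -16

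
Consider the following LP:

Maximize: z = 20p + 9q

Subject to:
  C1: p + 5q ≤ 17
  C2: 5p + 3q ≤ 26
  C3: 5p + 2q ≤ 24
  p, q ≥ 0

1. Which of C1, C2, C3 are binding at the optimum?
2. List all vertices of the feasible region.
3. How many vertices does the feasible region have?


1. C2, C3
2. (0, 0), (4.8, 0), (4, 2), (3.591, 2.682), (0, 3.4)
3. 5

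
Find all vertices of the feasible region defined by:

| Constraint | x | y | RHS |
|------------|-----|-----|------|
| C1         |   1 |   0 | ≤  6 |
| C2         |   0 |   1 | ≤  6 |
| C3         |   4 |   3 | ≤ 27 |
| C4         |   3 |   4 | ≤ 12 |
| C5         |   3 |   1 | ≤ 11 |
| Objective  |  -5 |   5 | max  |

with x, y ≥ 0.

(0, 0), (3.667, 0), (3.556, 0.3333), (0, 3)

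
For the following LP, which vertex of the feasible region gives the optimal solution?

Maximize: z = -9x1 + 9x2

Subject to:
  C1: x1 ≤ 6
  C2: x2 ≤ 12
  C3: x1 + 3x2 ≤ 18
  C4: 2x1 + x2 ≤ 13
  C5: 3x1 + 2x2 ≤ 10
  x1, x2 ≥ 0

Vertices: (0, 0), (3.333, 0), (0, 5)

Evaluate the objective at each vertex of the feasible region:
  z(0, 0) = 0
  z(3.333, 0) = -30
  z(0, 5) = 45  ←
The maximum is at x1 = 0, x2 = 5.

(0, 5)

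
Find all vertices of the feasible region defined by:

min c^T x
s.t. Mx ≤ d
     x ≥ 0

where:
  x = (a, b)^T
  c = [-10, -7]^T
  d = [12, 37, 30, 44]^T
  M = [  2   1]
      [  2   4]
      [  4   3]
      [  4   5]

(0, 0), (6, 0), (3, 6), (2.25, 7), (0, 8.8)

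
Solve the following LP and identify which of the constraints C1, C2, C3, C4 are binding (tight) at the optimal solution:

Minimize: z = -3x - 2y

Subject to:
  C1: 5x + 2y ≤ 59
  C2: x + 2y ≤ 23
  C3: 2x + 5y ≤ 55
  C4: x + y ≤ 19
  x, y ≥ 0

At x = 9, y = 7, compute slack b - a·x for each constraint:
  C1: 59 − 59 = 0  (binding)
  C2: 23 − 23 = 0  (binding)
  C3: 55 − 53 = 2  (slack)
  C4: 19 − 16 = 3  (slack)

Optimal: x = 9, y = 7
Binding: C1, C2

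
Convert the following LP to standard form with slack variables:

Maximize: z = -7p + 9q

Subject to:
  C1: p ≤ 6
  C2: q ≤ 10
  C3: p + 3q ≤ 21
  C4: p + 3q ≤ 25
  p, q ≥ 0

max z = -7p + 9q

s.t.
  p + s1 = 6
  q + s2 = 10
  p + 3q + s3 = 21
  p + 3q + s4 = 25
  p, q, s1, s2, s3, s4 ≥ 0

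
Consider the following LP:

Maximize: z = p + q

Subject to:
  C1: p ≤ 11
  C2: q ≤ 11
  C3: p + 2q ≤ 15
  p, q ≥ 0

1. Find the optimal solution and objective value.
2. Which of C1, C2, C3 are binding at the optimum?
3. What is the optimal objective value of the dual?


1. p = 11, q = 2, z = 13
2. C1, C3
3. 13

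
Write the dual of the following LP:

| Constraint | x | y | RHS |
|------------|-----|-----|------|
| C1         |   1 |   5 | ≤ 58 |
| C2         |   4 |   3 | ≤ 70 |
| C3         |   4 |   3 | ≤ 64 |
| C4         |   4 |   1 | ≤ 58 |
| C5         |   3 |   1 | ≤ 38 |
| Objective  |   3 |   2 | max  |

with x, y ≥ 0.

Primal max cᵀx s.t. Ax ≤ b, x ≥ 0  →  Dual min bᵀy s.t. Aᵀy ≥ c, y ≥ 0.

Minimize: z = 58y1 + 70y2 + 64y3 + 58y4 + 38y5

Subject to:
  y1 + 4y2 + 4y3 + 4y4 + 3y5 ≥ 3
  5y1 + 3y2 + 3y3 + y4 + y5 ≥ 2
  y1, y2, y3, y4, y5 ≥ 0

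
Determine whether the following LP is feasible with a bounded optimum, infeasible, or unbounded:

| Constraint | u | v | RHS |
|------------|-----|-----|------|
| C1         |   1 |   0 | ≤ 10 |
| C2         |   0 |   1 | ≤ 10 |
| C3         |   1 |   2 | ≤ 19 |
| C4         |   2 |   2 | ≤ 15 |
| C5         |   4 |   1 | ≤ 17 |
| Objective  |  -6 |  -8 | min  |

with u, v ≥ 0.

Feasible with a bounded optimal solution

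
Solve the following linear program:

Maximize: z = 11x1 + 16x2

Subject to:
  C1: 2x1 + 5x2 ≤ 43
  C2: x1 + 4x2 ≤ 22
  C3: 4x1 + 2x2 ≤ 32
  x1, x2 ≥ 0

Evaluate the objective at each vertex of the feasible region:
  z(0, 0) = 0
  z(8, 0) = 88
  z(6, 4) = 130  ←
  z(0, 5.5) = 88
The maximum is at x1 = 6, x2 = 4.

x1 = 6, x2 = 4, z = 130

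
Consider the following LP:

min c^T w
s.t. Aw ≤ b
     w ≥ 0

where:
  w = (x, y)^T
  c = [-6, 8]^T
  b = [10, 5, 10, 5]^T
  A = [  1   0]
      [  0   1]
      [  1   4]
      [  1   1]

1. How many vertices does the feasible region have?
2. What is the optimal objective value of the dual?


1. 4
2. -30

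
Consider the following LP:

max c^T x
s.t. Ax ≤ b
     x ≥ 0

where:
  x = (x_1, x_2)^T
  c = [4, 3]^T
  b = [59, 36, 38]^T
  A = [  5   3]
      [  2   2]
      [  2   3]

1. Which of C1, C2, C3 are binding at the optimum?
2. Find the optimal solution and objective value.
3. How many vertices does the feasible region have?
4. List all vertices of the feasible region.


1. C1, C3
2. x_1 = 7, x_2 = 8, z = 52
3. 4
4. (0, 0), (11.8, 0), (7, 8), (0, 12.67)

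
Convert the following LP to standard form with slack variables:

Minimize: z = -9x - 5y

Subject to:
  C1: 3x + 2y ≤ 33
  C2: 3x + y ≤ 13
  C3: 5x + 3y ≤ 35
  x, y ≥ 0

min z = -9x - 5y

s.t.
  3x + 2y + s1 = 33
  3x + y + s2 = 13
  5x + 3y + s3 = 35
  x, y, s1, s2, s3 ≥ 0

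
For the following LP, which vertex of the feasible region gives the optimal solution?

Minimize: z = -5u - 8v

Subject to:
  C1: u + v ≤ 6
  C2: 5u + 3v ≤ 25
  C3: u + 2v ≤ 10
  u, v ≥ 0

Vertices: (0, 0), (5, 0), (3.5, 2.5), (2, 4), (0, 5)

Evaluate the objective at each vertex of the feasible region:
  z(0, 0) = 0
  z(5, 0) = -25
  z(3.5, 2.5) = -37.5
  z(2, 4) = -42  ←
  z(0, 5) = -40
The minimum is at u = 2, v = 4.

(2, 4)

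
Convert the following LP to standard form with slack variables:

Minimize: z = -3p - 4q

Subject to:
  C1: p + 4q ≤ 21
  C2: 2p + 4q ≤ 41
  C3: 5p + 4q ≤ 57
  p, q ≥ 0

min z = -3p - 4q

s.t.
  p + 4q + s1 = 21
  2p + 4q + s2 = 41
  5p + 4q + s3 = 57
  p, q, s1, s2, s3 ≥ 0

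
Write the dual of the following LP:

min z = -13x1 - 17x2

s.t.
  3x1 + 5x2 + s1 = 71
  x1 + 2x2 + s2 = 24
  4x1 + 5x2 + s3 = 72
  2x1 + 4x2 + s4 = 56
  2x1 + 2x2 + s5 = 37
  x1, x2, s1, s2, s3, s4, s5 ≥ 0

Primal min cᵀx s.t. Ax ≤ b, x ≥ 0  →  Dual max −bᵀy s.t. Aᵀy ≥ −c, y ≥ 0.

Maximize: z = -71y1 - 24y2 - 72y3 - 56y4 - 37y5

Subject to:
  3y1 + y2 + 4y3 + 2y4 + 2y5 ≥ 13
  5y1 + 2y2 + 5y3 + 4y4 + 2y5 ≥ 17
  y1, y2, y3, y4, y5 ≥ 0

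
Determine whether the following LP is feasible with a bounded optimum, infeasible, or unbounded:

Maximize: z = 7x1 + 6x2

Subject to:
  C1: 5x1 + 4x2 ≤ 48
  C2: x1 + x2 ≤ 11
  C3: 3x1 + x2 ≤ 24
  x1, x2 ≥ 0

Feasible with a bounded optimal solution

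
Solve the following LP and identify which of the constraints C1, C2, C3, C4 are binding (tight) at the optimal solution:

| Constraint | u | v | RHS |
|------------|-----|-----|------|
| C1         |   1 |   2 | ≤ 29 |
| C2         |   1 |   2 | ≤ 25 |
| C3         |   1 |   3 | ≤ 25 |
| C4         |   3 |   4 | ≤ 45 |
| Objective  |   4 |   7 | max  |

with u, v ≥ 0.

At u = 7, v = 6, compute slack b - a·x for each constraint:
  C1: 29 − 19 = 10  (slack)
  C2: 25 − 19 = 6  (slack)
  C3: 25 − 25 = 0  (binding)
  C4: 45 − 45 = 0  (binding)

Optimal: u = 7, v = 6
Binding: C3, C4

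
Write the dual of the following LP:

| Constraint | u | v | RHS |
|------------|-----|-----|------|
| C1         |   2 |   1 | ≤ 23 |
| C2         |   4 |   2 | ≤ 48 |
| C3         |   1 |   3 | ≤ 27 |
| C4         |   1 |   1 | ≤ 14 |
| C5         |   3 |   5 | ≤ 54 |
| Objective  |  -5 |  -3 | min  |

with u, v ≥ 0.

Primal min cᵀx s.t. Ax ≤ b, x ≥ 0  →  Dual max −bᵀy s.t. Aᵀy ≥ −c, y ≥ 0.

Maximize: z = -23y1 - 48y2 - 27y3 - 14y4 - 54y5

Subject to:
  2y1 + 4y2 + y3 + y4 + 3y5 ≥ 5
  y1 + 2y2 + 3y3 + y4 + 5y5 ≥ 3
  y1, y2, y3, y4, y5 ≥ 0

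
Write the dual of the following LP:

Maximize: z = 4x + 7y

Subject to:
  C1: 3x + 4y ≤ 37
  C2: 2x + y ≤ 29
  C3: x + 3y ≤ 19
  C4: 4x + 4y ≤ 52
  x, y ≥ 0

Primal max cᵀx s.t. Ax ≤ b, x ≥ 0  →  Dual min bᵀy s.t. Aᵀy ≥ c, y ≥ 0.

Minimize: z = 37y1 + 29y2 + 19y3 + 52y4

Subject to:
  3y1 + 2y2 + y3 + 4y4 ≥ 4
  4y1 + y2 + 3y3 + 4y4 ≥ 7
  y1, y2, y3, y4 ≥ 0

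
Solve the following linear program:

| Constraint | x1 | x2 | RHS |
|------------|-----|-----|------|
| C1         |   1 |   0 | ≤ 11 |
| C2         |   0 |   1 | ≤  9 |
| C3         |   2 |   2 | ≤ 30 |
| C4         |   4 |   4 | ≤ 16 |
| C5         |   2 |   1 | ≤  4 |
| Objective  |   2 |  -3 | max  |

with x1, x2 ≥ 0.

Evaluate the objective at each vertex of the feasible region:
  z(0, 0) = 0
  z(2, 0) = 4  ←
  z(0, 4) = -12
The maximum is at x1 = 2, x2 = 0.

x1 = 2, x2 = 0, z = 4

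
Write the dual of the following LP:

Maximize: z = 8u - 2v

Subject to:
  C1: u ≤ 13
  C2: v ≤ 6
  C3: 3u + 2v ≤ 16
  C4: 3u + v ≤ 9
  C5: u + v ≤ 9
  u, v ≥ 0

Primal max cᵀx s.t. Ax ≤ b, x ≥ 0  →  Dual min bᵀy s.t. Aᵀy ≥ c, y ≥ 0.

Minimize: z = 13y1 + 6y2 + 16y3 + 9y4 + 9y5

Subject to:
  y1 + 3y3 + 3y4 + y5 ≥ 8
  y2 + 2y3 + y4 + y5 ≥ -2
  y1, y2, y3, y4, y5 ≥ 0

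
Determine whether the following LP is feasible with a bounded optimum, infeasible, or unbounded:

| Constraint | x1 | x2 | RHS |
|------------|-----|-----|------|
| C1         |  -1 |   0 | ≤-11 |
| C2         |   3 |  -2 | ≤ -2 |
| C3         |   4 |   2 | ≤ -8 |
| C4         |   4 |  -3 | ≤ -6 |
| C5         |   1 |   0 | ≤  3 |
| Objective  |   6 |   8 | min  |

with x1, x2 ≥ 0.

Infeasible (no feasible solution exists)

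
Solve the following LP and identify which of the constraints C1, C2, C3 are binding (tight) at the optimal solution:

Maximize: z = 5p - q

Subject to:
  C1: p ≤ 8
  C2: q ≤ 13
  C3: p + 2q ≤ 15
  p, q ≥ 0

At p = 8, q = 0, compute slack b - a·x for each constraint:
  C1: 8 − 8 = 0  (binding)
  C2: 13 − 0 = 13  (slack)
  C3: 15 − 8 = 7  (slack)

Optimal: p = 8, q = 0
Binding: C1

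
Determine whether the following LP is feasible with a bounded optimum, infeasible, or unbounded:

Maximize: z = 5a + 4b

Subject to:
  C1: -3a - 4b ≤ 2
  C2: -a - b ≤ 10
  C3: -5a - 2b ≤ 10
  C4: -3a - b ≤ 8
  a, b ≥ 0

Unbounded (objective can increase without bound)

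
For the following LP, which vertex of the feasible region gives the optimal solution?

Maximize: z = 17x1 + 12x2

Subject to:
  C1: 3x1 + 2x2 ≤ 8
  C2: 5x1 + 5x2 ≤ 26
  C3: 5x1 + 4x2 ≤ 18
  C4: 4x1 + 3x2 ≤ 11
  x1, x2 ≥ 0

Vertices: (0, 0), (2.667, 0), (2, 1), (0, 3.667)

Evaluate the objective at each vertex of the feasible region:
  z(0, 0) = 0
  z(2.667, 0) = 45.33
  z(2, 1) = 46  ←
  z(0, 3.667) = 44
The maximum is at x1 = 2, x2 = 1.

(2, 1)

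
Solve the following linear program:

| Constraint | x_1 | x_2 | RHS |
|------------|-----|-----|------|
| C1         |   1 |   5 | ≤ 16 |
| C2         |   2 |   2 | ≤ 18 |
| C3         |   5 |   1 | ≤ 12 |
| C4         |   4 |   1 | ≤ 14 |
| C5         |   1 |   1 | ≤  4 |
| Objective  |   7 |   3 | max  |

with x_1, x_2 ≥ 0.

Evaluate the objective at each vertex of the feasible region:
  z(0, 0) = 0
  z(2.4, 0) = 16.8
  z(2, 2) = 20  ←
  z(1, 3) = 16
  z(0, 3.2) = 9.6
The maximum is at x_1 = 2, x_2 = 2.

x_1 = 2, x_2 = 2, z = 20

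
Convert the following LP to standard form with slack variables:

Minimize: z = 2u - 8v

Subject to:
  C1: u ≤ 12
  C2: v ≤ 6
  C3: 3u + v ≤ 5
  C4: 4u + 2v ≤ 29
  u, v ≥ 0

min z = 2u - 8v

s.t.
  u + s1 = 12
  v + s2 = 6
  3u + v + s3 = 5
  4u + 2v + s4 = 29
  u, v, s1, s2, s3, s4 ≥ 0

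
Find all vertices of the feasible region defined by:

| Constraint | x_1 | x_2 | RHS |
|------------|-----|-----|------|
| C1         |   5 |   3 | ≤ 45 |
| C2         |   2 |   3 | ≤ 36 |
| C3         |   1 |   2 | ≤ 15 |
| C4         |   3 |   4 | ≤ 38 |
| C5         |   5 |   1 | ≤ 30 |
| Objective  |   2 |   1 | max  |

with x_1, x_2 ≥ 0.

(0, 0), (6, 0), (5, 5), (0, 7.5)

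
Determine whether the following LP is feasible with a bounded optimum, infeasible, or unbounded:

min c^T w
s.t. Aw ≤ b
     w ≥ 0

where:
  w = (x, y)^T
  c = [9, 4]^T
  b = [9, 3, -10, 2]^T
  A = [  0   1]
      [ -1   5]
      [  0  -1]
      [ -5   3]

Infeasible (no feasible solution exists)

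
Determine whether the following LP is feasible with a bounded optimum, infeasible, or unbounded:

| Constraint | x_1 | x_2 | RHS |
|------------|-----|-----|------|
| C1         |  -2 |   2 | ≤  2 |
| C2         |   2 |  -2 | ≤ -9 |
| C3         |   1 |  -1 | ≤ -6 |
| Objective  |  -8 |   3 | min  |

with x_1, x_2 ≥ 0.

Infeasible (no feasible solution exists)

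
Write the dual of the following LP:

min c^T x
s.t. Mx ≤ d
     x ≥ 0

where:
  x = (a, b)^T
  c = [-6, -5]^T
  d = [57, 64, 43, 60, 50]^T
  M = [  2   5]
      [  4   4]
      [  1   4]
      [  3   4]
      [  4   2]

Primal min cᵀx s.t. Ax ≤ b, x ≥ 0  →  Dual max −bᵀy s.t. Aᵀy ≥ −c, y ≥ 0.

Maximize: z = -57y1 - 64y2 - 43y3 - 60y4 - 50y5

Subject to:
  2y1 + 4y2 + y3 + 3y4 + 4y5 ≥ 6
  5y1 + 4y2 + 4y3 + 4y4 + 2y5 ≥ 5
  y1, y2, y3, y4, y5 ≥ 0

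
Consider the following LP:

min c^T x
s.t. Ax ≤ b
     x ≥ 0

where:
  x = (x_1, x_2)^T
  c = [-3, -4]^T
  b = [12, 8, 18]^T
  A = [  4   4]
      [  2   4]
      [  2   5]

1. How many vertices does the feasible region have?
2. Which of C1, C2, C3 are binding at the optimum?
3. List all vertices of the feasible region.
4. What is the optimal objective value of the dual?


1. 4
2. C1, C2
3. (0, 0), (3, 0), (2, 1), (0, 2)
4. -10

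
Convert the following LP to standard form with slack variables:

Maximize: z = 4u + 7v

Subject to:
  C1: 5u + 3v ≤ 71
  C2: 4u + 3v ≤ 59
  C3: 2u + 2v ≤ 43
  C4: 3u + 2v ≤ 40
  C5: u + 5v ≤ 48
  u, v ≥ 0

max z = 4u + 7v

s.t.
  5u + 3v + s1 = 71
  4u + 3v + s2 = 59
  2u + 2v + s3 = 43
  3u + 2v + s4 = 40
  u + 5v + s5 = 48
  u, v, s1, s2, s3, s4, s5 ≥ 0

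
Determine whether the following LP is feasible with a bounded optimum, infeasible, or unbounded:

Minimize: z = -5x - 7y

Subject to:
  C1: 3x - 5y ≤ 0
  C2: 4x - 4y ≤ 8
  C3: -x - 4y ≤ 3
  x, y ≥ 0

Unbounded (objective can decrease without bound)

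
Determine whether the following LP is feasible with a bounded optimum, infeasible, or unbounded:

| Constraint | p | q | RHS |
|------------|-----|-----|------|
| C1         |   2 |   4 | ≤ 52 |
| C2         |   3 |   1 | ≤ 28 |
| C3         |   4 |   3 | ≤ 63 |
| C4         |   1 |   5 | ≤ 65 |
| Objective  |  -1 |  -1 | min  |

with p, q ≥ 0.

Feasible with a bounded optimal solution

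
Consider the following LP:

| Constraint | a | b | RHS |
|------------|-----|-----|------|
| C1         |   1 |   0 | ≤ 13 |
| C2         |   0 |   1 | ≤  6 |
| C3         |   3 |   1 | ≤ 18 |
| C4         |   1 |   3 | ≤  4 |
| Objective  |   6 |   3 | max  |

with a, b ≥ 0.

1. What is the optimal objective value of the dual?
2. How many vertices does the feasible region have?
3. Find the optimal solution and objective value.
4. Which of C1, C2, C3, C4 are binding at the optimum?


1. 24
2. 3
3. a = 4, b = 0, z = 24
4. C4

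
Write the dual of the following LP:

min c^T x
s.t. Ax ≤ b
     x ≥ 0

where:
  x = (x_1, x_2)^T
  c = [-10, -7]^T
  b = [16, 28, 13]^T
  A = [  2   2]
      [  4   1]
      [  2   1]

Primal min cᵀx s.t. Ax ≤ b, x ≥ 0  →  Dual max −bᵀy s.t. Aᵀy ≥ −c, y ≥ 0.

Maximize: z = -16y1 - 28y2 - 13y3

Subject to:
  2y1 + 4y2 + 2y3 ≥ 10
  2y1 + y2 + y3 ≥ 7
  y1, y2, y3 ≥ 0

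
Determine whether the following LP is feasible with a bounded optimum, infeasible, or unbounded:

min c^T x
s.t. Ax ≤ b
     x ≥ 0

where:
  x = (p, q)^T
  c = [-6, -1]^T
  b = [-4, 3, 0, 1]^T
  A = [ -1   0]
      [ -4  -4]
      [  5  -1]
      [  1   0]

Infeasible (no feasible solution exists)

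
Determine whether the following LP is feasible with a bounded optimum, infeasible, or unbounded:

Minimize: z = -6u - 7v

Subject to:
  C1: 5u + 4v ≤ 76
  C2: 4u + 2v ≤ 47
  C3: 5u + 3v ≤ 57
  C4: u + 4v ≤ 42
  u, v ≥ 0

Feasible with a bounded optimal solution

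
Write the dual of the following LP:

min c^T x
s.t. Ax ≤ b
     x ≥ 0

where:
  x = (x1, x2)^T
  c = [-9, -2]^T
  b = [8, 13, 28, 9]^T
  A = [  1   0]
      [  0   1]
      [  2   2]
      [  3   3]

Primal min cᵀx s.t. Ax ≤ b, x ≥ 0  →  Dual max −bᵀy s.t. Aᵀy ≥ −c, y ≥ 0.

Maximize: z = -8y1 - 13y2 - 28y3 - 9y4

Subject to:
  y1 + 2y3 + 3y4 ≥ 9
  y2 + 2y3 + 3y4 ≥ 2
  y1, y2, y3, y4 ≥ 0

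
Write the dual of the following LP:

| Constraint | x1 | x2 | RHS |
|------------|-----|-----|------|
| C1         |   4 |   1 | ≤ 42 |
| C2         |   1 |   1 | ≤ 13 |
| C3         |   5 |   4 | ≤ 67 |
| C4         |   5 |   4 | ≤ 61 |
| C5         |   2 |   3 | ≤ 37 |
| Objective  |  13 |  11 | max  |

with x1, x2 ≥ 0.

Primal max cᵀx s.t. Ax ≤ b, x ≥ 0  →  Dual min bᵀy s.t. Aᵀy ≥ c, y ≥ 0.

Minimize: z = 42y1 + 13y2 + 67y3 + 61y4 + 37y5

Subject to:
  4y1 + y2 + 5y3 + 5y4 + 2y5 ≥ 13
  y1 + y2 + 4y3 + 4y4 + 3y5 ≥ 11
  y1, y2, y3, y4, y5 ≥ 0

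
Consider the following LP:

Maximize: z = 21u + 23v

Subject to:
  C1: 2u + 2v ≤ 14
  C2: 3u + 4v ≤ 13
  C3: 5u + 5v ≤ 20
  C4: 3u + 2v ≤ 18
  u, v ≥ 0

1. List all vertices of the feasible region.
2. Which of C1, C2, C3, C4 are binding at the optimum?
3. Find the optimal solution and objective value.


1. (0, 0), (4, 0), (3, 1), (0, 3.25)
2. C2, C3
3. u = 3, v = 1, z = 86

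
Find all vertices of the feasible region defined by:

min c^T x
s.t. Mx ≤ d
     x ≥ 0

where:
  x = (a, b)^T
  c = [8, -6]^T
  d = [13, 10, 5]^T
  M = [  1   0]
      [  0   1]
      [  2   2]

(0, 0), (2.5, 0), (0, 2.5)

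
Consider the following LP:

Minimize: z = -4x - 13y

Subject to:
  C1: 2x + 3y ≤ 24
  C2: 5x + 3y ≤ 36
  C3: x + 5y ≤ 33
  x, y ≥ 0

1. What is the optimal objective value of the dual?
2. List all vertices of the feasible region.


1. -90
2. (0, 0), (7.2, 0), (4, 5.333), (3, 6), (0, 6.6)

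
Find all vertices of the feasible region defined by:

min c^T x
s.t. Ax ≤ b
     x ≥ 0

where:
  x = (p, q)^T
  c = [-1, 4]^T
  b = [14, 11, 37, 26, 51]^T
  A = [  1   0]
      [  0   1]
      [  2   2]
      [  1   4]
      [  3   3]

(0, 0), (14, 0), (14, 3), (0, 6.5)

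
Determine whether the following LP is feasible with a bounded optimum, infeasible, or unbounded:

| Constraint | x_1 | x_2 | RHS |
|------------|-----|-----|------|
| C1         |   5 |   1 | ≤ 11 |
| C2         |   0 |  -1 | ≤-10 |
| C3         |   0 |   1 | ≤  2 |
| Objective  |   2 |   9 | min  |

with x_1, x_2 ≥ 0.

Infeasible (no feasible solution exists)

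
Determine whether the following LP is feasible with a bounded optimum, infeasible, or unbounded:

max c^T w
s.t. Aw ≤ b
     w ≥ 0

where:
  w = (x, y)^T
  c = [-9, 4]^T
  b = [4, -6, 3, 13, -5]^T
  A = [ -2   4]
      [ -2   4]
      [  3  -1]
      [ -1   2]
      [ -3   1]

Infeasible (no feasible solution exists)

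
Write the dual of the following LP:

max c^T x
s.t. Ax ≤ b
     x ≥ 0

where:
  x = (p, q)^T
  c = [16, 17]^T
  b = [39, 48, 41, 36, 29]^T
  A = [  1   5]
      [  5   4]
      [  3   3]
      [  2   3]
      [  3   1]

Primal max cᵀx s.t. Ax ≤ b, x ≥ 0  →  Dual min bᵀy s.t. Aᵀy ≥ c, y ≥ 0.

Minimize: z = 39y1 + 48y2 + 41y3 + 36y4 + 29y5

Subject to:
  y1 + 5y2 + 3y3 + 2y4 + 3y5 ≥ 16
  5y1 + 4y2 + 3y3 + 3y4 + y5 ≥ 17
  y1, y2, y3, y4, y5 ≥ 0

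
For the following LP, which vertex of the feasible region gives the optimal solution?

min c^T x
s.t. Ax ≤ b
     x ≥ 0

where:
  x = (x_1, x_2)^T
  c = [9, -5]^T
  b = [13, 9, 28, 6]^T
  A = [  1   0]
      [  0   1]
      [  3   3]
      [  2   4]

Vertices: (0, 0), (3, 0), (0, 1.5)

Evaluate the objective at each vertex of the feasible region:
  z(0, 0) = 0
  z(3, 0) = 27
  z(0, 1.5) = -7.5  ←
The minimum is at x_1 = 0, x_2 = 1.5.

(0, 1.5)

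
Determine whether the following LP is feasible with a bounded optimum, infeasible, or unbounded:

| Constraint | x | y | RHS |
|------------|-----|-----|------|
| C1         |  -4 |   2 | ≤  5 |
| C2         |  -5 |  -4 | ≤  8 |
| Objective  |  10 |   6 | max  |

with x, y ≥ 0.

Unbounded (objective can increase without bound)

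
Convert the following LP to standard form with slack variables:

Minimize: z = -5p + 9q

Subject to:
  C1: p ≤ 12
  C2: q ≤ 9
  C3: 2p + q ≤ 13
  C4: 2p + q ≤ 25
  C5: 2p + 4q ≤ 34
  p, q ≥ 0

min z = -5p + 9q

s.t.
  p + s1 = 12
  q + s2 = 9
  2p + q + s3 = 13
  2p + q + s4 = 25
  2p + 4q + s5 = 34
  p, q, s1, s2, s3, s4, s5 ≥ 0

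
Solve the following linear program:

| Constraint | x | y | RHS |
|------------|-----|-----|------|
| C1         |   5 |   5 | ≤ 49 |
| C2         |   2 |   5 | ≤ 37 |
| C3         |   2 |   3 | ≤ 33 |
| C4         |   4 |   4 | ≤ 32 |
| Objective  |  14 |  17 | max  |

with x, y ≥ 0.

Evaluate the objective at each vertex of the feasible region:
  z(0, 0) = 0
  z(8, 0) = 112
  z(1, 7) = 133  ←
  z(0, 7.4) = 125.8
The maximum is at x = 1, y = 7.

x = 1, y = 7, z = 133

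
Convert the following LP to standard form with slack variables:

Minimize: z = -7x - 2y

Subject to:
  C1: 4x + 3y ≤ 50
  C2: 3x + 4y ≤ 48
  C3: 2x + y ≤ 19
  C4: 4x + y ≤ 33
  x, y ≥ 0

min z = -7x - 2y

s.t.
  4x + 3y + s1 = 50
  3x + 4y + s2 = 48
  2x + y + s3 = 19
  4x + y + s4 = 33
  x, y, s1, s2, s3, s4 ≥ 0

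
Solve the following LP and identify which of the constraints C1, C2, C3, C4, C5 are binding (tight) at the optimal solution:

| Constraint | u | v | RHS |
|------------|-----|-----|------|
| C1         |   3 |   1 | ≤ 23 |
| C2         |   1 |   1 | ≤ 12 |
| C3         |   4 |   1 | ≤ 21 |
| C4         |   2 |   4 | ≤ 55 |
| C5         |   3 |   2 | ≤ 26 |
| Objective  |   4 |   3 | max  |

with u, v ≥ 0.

At u = 2, v = 10, compute slack b - a·x for each constraint:
  C1: 23 − 16 = 7  (slack)
  C2: 12 − 12 = 0  (binding)
  C3: 21 − 18 = 3  (slack)
  C4: 55 − 44 = 11  (slack)
  C5: 26 − 26 = 0  (binding)

Optimal: u = 2, v = 10
Binding: C2, C5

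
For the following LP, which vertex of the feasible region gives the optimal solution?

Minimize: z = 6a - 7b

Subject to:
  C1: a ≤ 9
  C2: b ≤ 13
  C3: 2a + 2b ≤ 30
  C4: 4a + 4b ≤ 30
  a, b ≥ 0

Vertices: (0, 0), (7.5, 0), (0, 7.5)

Evaluate the objective at each vertex of the feasible region:
  z(0, 0) = 0
  z(7.5, 0) = 45
  z(0, 7.5) = -52.5  ←
The minimum is at a = 0, b = 7.5.

(0, 7.5)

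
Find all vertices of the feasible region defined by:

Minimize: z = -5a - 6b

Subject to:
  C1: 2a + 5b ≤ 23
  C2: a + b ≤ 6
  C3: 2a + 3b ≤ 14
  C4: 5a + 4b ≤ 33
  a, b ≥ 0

(0, 0), (6, 0), (4, 2), (0.25, 4.5), (0, 4.6)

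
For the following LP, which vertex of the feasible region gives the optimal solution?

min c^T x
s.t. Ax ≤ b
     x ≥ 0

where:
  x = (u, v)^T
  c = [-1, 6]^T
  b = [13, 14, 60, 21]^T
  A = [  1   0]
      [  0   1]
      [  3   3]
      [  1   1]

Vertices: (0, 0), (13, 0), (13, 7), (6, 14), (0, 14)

Evaluate the objective at each vertex of the feasible region:
  z(0, 0) = 0
  z(13, 0) = -13  ←
  z(13, 7) = 29
  z(6, 14) = 78
  z(0, 14) = 84
The minimum is at u = 13, v = 0.

(13, 0)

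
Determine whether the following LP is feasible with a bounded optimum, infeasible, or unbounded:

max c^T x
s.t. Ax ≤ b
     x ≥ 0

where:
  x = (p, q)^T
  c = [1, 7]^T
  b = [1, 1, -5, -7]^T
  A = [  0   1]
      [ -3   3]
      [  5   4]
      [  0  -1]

Infeasible (no feasible solution exists)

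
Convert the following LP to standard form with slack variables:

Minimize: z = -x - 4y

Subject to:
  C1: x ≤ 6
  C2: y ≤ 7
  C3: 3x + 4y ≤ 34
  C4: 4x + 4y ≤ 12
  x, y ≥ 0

min z = -x - 4y

s.t.
  x + s1 = 6
  y + s2 = 7
  3x + 4y + s3 = 34
  4x + 4y + s4 = 12
  x, y, s1, s2, s3, s4 ≥ 0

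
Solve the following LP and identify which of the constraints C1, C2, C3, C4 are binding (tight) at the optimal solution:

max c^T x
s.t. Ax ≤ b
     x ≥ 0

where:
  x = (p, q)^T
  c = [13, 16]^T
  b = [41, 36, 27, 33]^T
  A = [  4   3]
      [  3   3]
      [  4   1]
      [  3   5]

At p = 6, q = 3, compute slack b - a·x for each constraint:
  C1: 41 − 33 = 8  (slack)
  C2: 36 − 27 = 9  (slack)
  C3: 27 − 27 = 0  (binding)
  C4: 33 − 33 = 0  (binding)

Optimal: p = 6, q = 3
Binding: C3, C4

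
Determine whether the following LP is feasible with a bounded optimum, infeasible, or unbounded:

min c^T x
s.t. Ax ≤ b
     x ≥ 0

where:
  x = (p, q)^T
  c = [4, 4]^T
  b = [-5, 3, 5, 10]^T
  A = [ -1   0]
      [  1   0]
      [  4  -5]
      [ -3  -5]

Infeasible (no feasible solution exists)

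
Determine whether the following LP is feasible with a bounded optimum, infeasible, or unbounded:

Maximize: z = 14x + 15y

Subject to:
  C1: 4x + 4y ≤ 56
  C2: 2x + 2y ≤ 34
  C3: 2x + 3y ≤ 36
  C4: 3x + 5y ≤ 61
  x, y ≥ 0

Feasible with a bounded optimal solution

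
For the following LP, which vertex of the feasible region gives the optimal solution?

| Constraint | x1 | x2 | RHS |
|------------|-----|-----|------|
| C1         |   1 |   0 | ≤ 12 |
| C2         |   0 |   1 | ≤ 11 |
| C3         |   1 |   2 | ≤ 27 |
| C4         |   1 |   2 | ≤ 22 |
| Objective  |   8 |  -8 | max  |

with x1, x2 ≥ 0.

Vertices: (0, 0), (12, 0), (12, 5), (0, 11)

Evaluate the objective at each vertex of the feasible region:
  z(0, 0) = 0
  z(12, 0) = 96  ←
  z(12, 5) = 56
  z(0, 11) = -88
The maximum is at x1 = 12, x2 = 0.

(12, 0)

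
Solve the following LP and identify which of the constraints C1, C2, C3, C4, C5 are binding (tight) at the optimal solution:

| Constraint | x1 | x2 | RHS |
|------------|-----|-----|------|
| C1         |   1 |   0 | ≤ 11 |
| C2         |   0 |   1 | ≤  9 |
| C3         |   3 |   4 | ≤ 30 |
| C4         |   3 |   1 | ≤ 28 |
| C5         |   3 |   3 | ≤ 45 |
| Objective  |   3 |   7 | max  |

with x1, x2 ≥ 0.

At x1 = 0, x2 = 7.5, compute slack b - a·x for each constraint:
  C1: 11 − 0 = 11  (slack)
  C2: 9 − 7.5 = 1.5  (slack)
  C3: 30 − 30 = 0  (binding)
  C4: 28 − 7.5 = 20.5  (slack)
  C5: 45 − 22.5 = 22.5  (slack)

Optimal: x1 = 0, x2 = 7.5
Binding: C3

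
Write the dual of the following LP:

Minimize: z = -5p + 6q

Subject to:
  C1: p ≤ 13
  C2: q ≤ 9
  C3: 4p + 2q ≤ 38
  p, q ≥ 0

Primal min cᵀx s.t. Ax ≤ b, x ≥ 0  →  Dual max −bᵀy s.t. Aᵀy ≥ −c, y ≥ 0.

Maximize: z = -13y1 - 9y2 - 38y3

Subject to:
  y1 + 4y3 ≥ 5
  y2 + 2y3 ≥ -6
  y1, y2, y3 ≥ 0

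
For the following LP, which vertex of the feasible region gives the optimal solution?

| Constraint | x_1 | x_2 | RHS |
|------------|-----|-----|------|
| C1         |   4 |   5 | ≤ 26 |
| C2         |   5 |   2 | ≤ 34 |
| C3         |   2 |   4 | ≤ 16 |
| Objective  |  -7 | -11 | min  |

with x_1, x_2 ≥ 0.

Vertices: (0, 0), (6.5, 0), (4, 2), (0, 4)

Evaluate the objective at each vertex of the feasible region:
  z(0, 0) = 0
  z(6.5, 0) = -45.5
  z(4, 2) = -50  ←
  z(0, 4) = -44
The minimum is at x_1 = 4, x_2 = 2.

(4, 2)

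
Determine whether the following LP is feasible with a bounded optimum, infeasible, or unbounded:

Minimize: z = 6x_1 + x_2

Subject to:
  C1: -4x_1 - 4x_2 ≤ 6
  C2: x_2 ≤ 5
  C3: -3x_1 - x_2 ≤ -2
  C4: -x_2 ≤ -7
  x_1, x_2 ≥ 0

Infeasible (no feasible solution exists)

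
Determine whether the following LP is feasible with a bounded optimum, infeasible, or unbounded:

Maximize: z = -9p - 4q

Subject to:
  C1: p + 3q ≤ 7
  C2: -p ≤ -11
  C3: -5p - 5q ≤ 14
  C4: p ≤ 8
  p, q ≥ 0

Infeasible (no feasible solution exists)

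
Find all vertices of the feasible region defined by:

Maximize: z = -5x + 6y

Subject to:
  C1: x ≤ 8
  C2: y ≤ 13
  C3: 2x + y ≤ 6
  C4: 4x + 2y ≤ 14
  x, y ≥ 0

(0, 0), (3, 0), (0, 6)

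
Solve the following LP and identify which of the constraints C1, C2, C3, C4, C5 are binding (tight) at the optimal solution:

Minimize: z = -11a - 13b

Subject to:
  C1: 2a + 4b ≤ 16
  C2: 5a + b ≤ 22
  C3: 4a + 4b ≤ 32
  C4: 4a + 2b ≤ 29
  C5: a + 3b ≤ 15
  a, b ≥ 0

At a = 4, b = 2, compute slack b - a·x for each constraint:
  C1: 16 − 16 = 0  (binding)
  C2: 22 − 22 = 0  (binding)
  C3: 32 − 24 = 8  (slack)
  C4: 29 − 20 = 9  (slack)
  C5: 15 − 10 = 5  (slack)

Optimal: a = 4, b = 2
Binding: C1, C2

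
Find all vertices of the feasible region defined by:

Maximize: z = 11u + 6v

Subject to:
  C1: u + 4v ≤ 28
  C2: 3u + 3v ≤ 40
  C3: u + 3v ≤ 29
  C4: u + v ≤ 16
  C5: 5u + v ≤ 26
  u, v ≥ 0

(0, 0), (5.2, 0), (4, 6), (0, 7)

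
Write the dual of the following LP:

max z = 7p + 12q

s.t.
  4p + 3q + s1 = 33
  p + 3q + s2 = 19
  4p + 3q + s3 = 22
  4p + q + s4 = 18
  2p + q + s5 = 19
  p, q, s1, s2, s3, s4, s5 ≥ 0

Primal max cᵀx s.t. Ax ≤ b, x ≥ 0  →  Dual min bᵀy s.t. Aᵀy ≥ c, y ≥ 0.

Minimize: z = 33y1 + 19y2 + 22y3 + 18y4 + 19y5

Subject to:
  4y1 + y2 + 4y3 + 4y4 + 2y5 ≥ 7
  3y1 + 3y2 + 3y3 + y4 + y5 ≥ 12
  y1, y2, y3, y4, y5 ≥ 0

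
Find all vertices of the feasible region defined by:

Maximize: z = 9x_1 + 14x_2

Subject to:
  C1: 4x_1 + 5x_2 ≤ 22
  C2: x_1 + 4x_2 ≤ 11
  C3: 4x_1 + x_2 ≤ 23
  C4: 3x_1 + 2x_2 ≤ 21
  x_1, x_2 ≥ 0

(0, 0), (5.5, 0), (3, 2), (0, 2.75)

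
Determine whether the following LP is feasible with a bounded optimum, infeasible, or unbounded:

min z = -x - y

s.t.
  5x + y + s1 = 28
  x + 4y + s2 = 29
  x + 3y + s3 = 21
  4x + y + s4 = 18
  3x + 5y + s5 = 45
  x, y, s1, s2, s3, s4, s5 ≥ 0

Feasible with a bounded optimal solution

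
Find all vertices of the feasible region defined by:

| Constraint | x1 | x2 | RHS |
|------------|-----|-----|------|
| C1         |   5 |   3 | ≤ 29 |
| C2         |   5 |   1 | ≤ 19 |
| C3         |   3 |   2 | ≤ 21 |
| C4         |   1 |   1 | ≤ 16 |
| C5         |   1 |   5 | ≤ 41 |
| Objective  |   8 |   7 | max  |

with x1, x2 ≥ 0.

(0, 0), (3.8, 0), (2.8, 5), (1, 8), (0, 8.2)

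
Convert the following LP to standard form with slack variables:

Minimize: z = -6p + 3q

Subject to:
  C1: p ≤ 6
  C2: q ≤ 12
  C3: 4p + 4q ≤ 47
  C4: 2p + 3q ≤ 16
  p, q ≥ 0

min z = -6p + 3q

s.t.
  p + s1 = 6
  q + s2 = 12
  4p + 4q + s3 = 47
  2p + 3q + s4 = 16
  p, q, s1, s2, s3, s4 ≥ 0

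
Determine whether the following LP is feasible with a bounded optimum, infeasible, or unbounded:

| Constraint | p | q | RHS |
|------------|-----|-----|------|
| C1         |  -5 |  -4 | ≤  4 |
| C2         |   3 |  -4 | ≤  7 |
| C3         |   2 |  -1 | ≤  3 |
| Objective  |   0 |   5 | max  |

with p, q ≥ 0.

Unbounded (objective can increase without bound)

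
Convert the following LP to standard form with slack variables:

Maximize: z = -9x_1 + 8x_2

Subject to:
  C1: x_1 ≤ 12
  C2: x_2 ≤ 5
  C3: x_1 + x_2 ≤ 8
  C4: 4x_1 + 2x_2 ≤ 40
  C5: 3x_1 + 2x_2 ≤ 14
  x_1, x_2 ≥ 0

max z = -9x_1 + 8x_2

s.t.
  x_1 + s1 = 12
  x_2 + s2 = 5
  x_1 + x_2 + s3 = 8
  4x_1 + 2x_2 + s4 = 40
  3x_1 + 2x_2 + s5 = 14
  x_1, x_2, s1, s2, s3, s4, s5 ≥ 0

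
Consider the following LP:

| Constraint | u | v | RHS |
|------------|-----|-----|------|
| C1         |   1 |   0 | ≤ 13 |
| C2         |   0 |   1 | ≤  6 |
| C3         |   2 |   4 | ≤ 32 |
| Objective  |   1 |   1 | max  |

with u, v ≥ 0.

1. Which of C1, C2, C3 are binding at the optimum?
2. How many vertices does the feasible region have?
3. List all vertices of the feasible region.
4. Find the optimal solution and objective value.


1. C1, C3
2. 5
3. (0, 0), (13, 0), (13, 1.5), (4, 6), (0, 6)
4. u = 13, v = 1.5, z = 14.5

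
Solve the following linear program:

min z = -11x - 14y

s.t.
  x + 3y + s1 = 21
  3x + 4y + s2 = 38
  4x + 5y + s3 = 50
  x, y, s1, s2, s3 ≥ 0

Evaluate the objective at each vertex of the feasible region:
  z(0, 0) = 0
  z(12.5, 0) = -137.5
  z(10, 2) = -138  ←
  z(6, 5) = -136
  z(0, 7) = -98
The minimum is at x = 10, y = 2.

x = 10, y = 2, z = -138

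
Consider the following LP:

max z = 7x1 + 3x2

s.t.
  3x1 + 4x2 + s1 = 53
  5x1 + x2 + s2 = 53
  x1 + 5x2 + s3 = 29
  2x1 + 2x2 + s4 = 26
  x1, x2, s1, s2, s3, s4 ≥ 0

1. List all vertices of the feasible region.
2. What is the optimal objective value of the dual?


1. (0, 0), (10.6, 0), (10, 3), (9, 4), (0, 5.8)
2. 79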